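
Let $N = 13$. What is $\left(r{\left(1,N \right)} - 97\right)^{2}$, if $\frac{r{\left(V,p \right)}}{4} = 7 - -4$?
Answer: $2809$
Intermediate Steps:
$r{\left(V,p \right)} = 44$ ($r{\left(V,p \right)} = 4 \left(7 - -4\right) = 4 \left(7 + 4\right) = 4 \cdot 11 = 44$)
$\left(r{\left(1,N \right)} - 97\right)^{2} = \left(44 - 97\right)^{2} = \left(-53\right)^{2} = 2809$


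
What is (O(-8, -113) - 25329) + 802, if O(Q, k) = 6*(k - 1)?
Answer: -25211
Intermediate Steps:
O(Q, k) = -6 + 6*k (O(Q, k) = 6*(-1 + k) = -6 + 6*k)
(O(-8, -113) - 25329) + 802 = ((-6 + 6*(-113)) - 25329) + 802 = ((-6 - 678) - 25329) + 802 = (-684 - 25329) + 802 = -26013 + 802 = -25211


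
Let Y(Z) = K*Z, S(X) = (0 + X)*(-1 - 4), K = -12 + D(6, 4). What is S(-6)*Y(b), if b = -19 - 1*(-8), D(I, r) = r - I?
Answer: 4620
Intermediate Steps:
K = -14 (K = -12 + (4 - 1*6) = -12 + (4 - 6) = -12 - 2 = -14)
b = -11 (b = -19 + 8 = -11)
S(X) = -5*X (S(X) = X*(-5) = -5*X)
Y(Z) = -14*Z
S(-6)*Y(b) = (-5*(-6))*(-14*(-11)) = 30*154 = 4620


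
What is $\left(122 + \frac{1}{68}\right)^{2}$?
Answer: $\frac{68840209}{4624} \approx 14888.0$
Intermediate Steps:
$\left(122 + \frac{1}{68}\right)^{2} = \left(\frac{8297}{68}\right)^{2} = \frac{68840209}{4624}$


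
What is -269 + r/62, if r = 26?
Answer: -8326/31 ≈ -268.58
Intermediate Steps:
-269 + r/62 = -269 + 26/62 = -269 + 26*(1/62) = -269 + 13/31 = -8326/31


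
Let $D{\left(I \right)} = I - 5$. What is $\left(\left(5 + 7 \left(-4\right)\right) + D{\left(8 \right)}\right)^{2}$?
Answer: $400$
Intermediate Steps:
$D{\left(I \right)} = -5 + I$
$\left(\left(5 + 7 \left(-4\right)\right) + D{\left(8 \right)}\right)^{2} = \left(\left(5 + 7 \left(-4\right)\right) + \left(-5 + 8\right)\right)^{2} = \left(\left(5 - 28\right) + 3\right)^{2} = \left(-23 + 3\right)^{2} = \left(-20\right)^{2} = 400$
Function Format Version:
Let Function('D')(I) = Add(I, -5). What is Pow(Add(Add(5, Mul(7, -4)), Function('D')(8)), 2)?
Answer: 400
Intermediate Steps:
Function('D')(I) = Add(-5, I)
Pow(Add(Add(5, Mul(7, -4)), Function('D')(8)), 2) = Pow(Add(Add(5, Mul(7, -4)), Add(-5, 8)), 2) = Pow(Add(Add(5, -28), 3), 2) = Pow(Add(-23, 3), 2) = Pow(-20, 2) = 400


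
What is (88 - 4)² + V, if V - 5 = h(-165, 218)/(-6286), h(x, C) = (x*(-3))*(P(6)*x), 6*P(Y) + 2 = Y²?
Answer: 44848271/6286 ≈ 7134.6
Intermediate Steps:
P(Y) = -⅓ + Y²/6
h(x, C) = -17*x² (h(x, C) = (x*(-3))*((-⅓ + (⅙)*6²)*x) = (-3*x)*((-⅓ + (⅙)*36)*x) = (-3*x)*((-⅓ + 6)*x) = (-3*x)*(17*x/3) = -17*x²)
V = 494255/6286 (V = 5 - 17*(-165)²/(-6286) = 5 - 17*27225*(-1/6286) = 5 - 462825*(-1/6286) = 5 + 462825/6286 = 494255/6286 ≈ 78.628)
(88 - 4)² + V = (88 - 4)² + 494255/6286 = 84² + 494255/6286 = 7056 + 494255/6286 = 44848271/6286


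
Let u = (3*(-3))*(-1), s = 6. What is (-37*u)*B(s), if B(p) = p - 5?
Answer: -333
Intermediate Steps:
u = 9 (u = -9*(-1) = 9)
B(p) = -5 + p
(-37*u)*B(s) = (-37*9)*(-5 + 6) = -333*1 = -333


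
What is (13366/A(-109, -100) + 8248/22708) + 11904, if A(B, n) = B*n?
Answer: 368354770891/30939650 ≈ 11906.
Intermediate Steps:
(13366/A(-109, -100) + 8248/22708) + 11904 = (13366/((-109*(-100))) + 8248/22708) + 11904 = (13366/10900 + 8248*(1/22708)) + 11904 = (13366*(1/10900) + 2062/5677) + 11904 = (6683/5450 + 2062/5677) + 11904 = 49177291/30939650 + 11904 = 368354770891/30939650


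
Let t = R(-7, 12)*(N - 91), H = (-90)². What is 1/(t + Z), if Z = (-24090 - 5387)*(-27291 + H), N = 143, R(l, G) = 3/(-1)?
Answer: 1/565692951 ≈ 1.7677e-9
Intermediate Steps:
H = 8100
R(l, G) = -3 (R(l, G) = 3*(-1) = -3)
t = -156 (t = -3*(143 - 91) = -3*52 = -156)
Z = 565693107 (Z = (-24090 - 5387)*(-27291 + 8100) = -29477*(-19191) = 565693107)
1/(t + Z) = 1/(-156 + 565693107) = 1/565692951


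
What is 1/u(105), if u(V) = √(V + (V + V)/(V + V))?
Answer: √106/106 ≈ 0.097129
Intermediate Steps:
u(V) = √(1 + V) (u(V) = √(V + (2*V)/((2*V))) = √(V + (2*V)*(1/(2*V))) = √(V + 1) = √(1 + V))
1/u(105) = 1/(√(1 + 105)) = 1/(√106) = √106/106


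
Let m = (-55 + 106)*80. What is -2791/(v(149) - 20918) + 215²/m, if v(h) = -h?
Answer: 197041871/17190672 ≈ 11.462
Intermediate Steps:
m = 4080 (m = 51*80 = 4080)
-2791/(v(149) - 20918) + 215²/m = -2791/(-1*149 - 20918) + 215²/4080 = -2791/(-149 - 20918) + 46225*(1/4080) = -2791/(-21067) + 9245/816 = -2791*(-1/21067) + 9245/816 = 2791/21067 + 9245/816 = 197041871/17190672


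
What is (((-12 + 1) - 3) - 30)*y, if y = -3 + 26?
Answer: -1012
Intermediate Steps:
y = 23
(((-12 + 1) - 3) - 30)*y = (((-12 + 1) - 3) - 30)*23 = ((-11 - 3) - 30)*23 = (-14 - 30)*23 = -44*23 = -1012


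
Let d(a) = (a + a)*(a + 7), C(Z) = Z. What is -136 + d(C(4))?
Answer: -48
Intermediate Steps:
d(a) = 2*a*(7 + a) (d(a) = (2*a)*(7 + a) = 2*a*(7 + a))
-136 + d(C(4)) = -136 + 2*4*(7 + 4) = -136 + 2*4*11 = -136 + 88 = -48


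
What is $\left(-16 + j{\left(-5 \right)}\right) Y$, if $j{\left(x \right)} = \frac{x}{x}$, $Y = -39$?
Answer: $585$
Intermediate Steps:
$j{\left(x \right)} = 1$
$\left(-16 + j{\left(-5 \right)}\right) Y = \left(-16 + 1\right) \left(-39\right) = \left(-15\right) \left(-39\right) = 585$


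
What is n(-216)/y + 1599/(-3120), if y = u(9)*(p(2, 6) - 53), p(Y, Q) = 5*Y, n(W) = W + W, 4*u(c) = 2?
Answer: 67357/3440 ≈ 19.581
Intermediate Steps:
u(c) = ½ (u(c) = (¼)*2 = ½)
n(W) = 2*W
y = -43/2 (y = (5*2 - 53)/2 = (10 - 53)/2 = (½)*(-43) = -43/2 ≈ -21.500)
n(-216)/y + 1599/(-3120) = (2*(-216))/(-43/2) + 1599/(-3120) = -432*(-2/43) + 1599*(-1/3120) = 864/43 - 41/80 = 67357/3440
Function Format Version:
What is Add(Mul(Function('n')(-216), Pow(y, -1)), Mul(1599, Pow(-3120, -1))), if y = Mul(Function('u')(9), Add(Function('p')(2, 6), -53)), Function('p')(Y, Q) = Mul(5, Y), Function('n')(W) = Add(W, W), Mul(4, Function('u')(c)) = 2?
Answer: Rational(67357, 3440) ≈ 19.581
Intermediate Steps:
Function('u')(c) = Rational(1, 2) (Function('u')(c) = Mul(Rational(1, 4), 2) = Rational(1, 2))
Function('n')(W) = Mul(2, W)
y = Rational(-43, 2) (y = Mul(Rational(1, 2), Add(Mul(5, 2), -53)) = Mul(Rational(1, 2), Add(10, -53)) = Mul(Rational(1, 2), -43) = Rational(-43, 2) ≈ -21.500)
Add(Mul(Function('n')(-216), Pow(y, -1)), Mul(1599, Pow(-3120, -1))) = Add(Mul(Mul(2, -216), Pow(Rational(-43, 2), -1)), Mul(1599, Pow(-3120, -1))) = Add(Mul(-432, Rational(-2, 43)), Mul(1599, Rational(-1, 3120))) = Add(Rational(864, 43), Rational(-41, 80)) = Rational(67357, 3440)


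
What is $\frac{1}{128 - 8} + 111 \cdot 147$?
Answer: $\frac{1958041}{120} \approx 16317.0$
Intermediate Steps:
$\frac{1}{128 - 8} + 111 \cdot 147 = \frac{1}{120} + 16317 = \frac{1958041}{120}$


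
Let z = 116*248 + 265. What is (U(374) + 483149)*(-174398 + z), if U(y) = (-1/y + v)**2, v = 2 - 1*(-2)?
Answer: -893111783815035/12716 ≈ -7.0235e+10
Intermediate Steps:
v = 4 (v = 2 + 2 = 4)
U(y) = (4 - 1/y)**2 (U(y) = (-1/y + 4)**2 = (4 - 1/y)**2)
z = 29033 (z = 28768 + 265 = 29033)
(U(374) + 483149)*(-174398 + z) = ((-1 + 4*374)**2/374**2 + 483149)*(-174398 + 29033) = ((-1 + 1496)**2/139876 + 483149)*(-145365) = ((1/139876)*1495**2 + 483149)*(-145365) = ((1/139876)*2235025 + 483149)*(-145365) = (2235025/139876 + 483149)*(-145365) = (67583184549/139876)*(-145365) = -893111783815035/12716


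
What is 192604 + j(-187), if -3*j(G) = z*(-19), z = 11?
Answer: 578021/3 ≈ 1.9267e+5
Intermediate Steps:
j(G) = 209/3 (j(G) = -11*(-19)/3 = -⅓*(-209) = 209/3)
192604 + j(-187) = 192604 + 209/3 = 578021/3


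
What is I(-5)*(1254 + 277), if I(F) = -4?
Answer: -6124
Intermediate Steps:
I(-5)*(1254 + 277) = -4*(1254 + 277) = -4*1531 = -6124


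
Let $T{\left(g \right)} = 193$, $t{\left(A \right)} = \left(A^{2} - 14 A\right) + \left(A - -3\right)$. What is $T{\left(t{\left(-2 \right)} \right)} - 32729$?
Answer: $-32536$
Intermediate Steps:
$t{\left(A \right)} = 3 + A^{2} - 13 A$ ($t{\left(A \right)} = \left(A^{2} - 14 A\right) + \left(A + 3\right) = \left(A^{2} - 14 A\right) + \left(3 + A\right) = 3 + A^{2} - 13 A$)
$T{\left(t{\left(-2 \right)} \right)} - 32729 = 193 - 32729 = -32536$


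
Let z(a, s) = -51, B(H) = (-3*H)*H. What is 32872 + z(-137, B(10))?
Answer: 32821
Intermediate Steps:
B(H) = -3*H**2
32872 + z(-137, B(10)) = 32872 - 51 = 32821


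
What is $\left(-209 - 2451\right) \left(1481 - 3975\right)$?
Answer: $6634040$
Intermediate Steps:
$\left(-209 - 2451\right) \left(1481 - 3975\right) = \left(-2660\right) \left(-2494\right) = 6634040$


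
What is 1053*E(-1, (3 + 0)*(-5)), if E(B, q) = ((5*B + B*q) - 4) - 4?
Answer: 2106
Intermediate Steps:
E(B, q) = -8 + 5*B + B*q (E(B, q) = (-4 + 5*B + B*q) - 4 = -8 + 5*B + B*q)
1053*E(-1, (3 + 0)*(-5)) = 1053*(-8 + 5*(-1) - (3 + 0)*(-5)) = 1053*(-8 - 5 - 3*(-5)) = 1053*(-8 - 5 - 1*(-15)) = 1053*(-8 - 5 + 15) = 1053*2 = 2106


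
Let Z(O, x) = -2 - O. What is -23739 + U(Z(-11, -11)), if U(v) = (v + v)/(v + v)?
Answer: -23738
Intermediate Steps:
U(v) = 1 (U(v) = (2*v)/((2*v)) = (2*v)*(1/(2*v)) = 1)
-23739 + U(Z(-11, -11)) = -23739 + 1 = -23738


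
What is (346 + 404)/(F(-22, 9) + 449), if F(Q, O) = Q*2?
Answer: 50/27 ≈ 1.8519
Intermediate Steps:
F(Q, O) = 2*Q
(346 + 404)/(F(-22, 9) + 449) = (346 + 404)/(2*(-22) + 449) = 750/(-44 + 449) = 750/405 = 750*(1/405) = 50/27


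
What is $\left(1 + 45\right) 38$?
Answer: $1748$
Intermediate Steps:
$\left(1 + 45\right) 38 = 46 \cdot 38 = 1748$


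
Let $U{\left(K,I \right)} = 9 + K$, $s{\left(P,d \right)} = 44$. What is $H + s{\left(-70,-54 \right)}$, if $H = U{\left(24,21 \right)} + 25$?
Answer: $102$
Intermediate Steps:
$H = 58$ ($H = \left(9 + 24\right) + 25 = 33 + 25 = 58$)
$H + s{\left(-70,-54 \right)} = 58 + 44 = 102$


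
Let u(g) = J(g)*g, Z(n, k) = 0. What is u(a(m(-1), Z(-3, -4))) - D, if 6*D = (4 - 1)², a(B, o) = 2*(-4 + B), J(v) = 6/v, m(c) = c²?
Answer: 9/2 ≈ 4.5000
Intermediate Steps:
a(B, o) = -8 + 2*B
D = 3/2 (D = (4 - 1)²/6 = (⅙)*3² = (⅙)*9 = 3/2 ≈ 1.5000)
u(g) = 6 (u(g) = (6/g)*g = 6)
u(a(m(-1), Z(-3, -4))) - D = 6 - 1*3/2 = 6 - 3/2 = 9/2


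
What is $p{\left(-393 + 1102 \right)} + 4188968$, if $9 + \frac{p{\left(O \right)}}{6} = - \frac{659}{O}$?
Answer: $\frac{2969936072}{709} \approx 4.1889 \cdot 10^{6}$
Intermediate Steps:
$p{\left(O \right)} = -54 - \frac{3954}{O}$ ($p{\left(O \right)} = -54 + 6 \left(- \frac{659}{O}\right) = -54 - \frac{3954}{O}$)
$p{\left(-393 + 1102 \right)} + 4188968 = \left(-54 - \frac{3954}{-393 + 1102}\right) + 4188968 = \left(-54 - \frac{3954}{709}\right) + 4188968 = - \frac{42240}{709} + 4188968 = \frac{2969936072}{709}$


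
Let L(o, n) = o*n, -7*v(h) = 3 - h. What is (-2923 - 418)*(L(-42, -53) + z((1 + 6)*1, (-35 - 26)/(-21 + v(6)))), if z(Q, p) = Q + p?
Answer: -1075731839/144 ≈ -7.4704e+6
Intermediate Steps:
v(h) = -3/7 + h/7 (v(h) = -(3 - h)/7 = -3/7 + h/7)
L(o, n) = n*o
(-2923 - 418)*(L(-42, -53) + z((1 + 6)*1, (-35 - 26)/(-21 + v(6)))) = (-2923 - 418)*(-53*(-42) + ((1 + 6)*1 + (-35 - 26)/(-21 + (-3/7 + (⅐)*6)))) = -3341*(2226 + (7*1 - 61/(-21 + (-3/7 + 6/7)))) = -3341*(2226 + (7 - 61/(-21 + 3/7))) = -3341*(2226 + (7 - 61/(-144/7))) = -3341*(2226 + (7 - 61*(-7/144))) = -3341*(2226 + (7 + 427/144)) = -3341*(2226 + 1435/144) = -3341*321979/144 = -1075731839/144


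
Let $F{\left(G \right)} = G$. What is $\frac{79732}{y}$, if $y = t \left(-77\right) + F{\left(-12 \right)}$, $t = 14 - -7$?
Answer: $- \frac{79732}{1629} \approx -48.945$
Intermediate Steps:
$t = 21$ ($t = 14 + 7 = 21$)
$y = -1629$ ($y = 21 \left(-77\right) - 12 = -1617 - 12 = -1629$)
$\frac{79732}{y} = \frac{79732}{-1629} = 79732 \left(- \frac{1}{1629}\right) = - \frac{79732}{1629}$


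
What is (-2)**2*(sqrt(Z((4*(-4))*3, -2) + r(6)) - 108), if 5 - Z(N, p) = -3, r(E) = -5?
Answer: -432 + 4*sqrt(3) ≈ -425.07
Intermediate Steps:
Z(N, p) = 8 (Z(N, p) = 5 - 1*(-3) = 5 + 3 = 8)
(-2)**2*(sqrt(Z((4*(-4))*3, -2) + r(6)) - 108) = (-2)**2*(sqrt(8 - 5) - 108) = 4*(sqrt(3) - 108) = 4*(-108 + sqrt(3)) = -432 + 4*sqrt(3)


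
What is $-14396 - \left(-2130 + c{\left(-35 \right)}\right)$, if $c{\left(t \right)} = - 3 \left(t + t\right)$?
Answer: $-12476$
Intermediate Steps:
$c{\left(t \right)} = - 6 t$ ($c{\left(t \right)} = - 3 \cdot 2 t = - 6 t$)
$-14396 - \left(-2130 + c{\left(-35 \right)}\right) = -14396 + \left(2130 - \left(-6\right) \left(-35\right)\right) = -14396 + \left(2130 - 210\right) = -14396 + 1920 = -12476$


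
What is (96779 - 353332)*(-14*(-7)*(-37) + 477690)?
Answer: -121622541392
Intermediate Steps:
(96779 - 353332)*(-14*(-7)*(-37) + 477690) = -256553*(98*(-37) + 477690) = -256553*(-3626 + 477690) = -256553*474064 = -121622541392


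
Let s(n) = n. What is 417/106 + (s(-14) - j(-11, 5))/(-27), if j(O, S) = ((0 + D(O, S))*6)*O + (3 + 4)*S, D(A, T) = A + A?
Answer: 170365/2862 ≈ 59.527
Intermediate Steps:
D(A, T) = 2*A
j(O, S) = 7*S + 12*O² (j(O, S) = ((0 + 2*O)*6)*O + (3 + 4)*S = ((2*O)*6)*O + 7*S = (12*O)*O + 7*S = 12*O² + 7*S = 7*S + 12*O²)
417/106 + (s(-14) - j(-11, 5))/(-27) = 417/106 + (-14 - (7*5 + 12*(-11)²))/(-27) = 417*(1/106) + (-14 - (35 + 12*121))*(-1/27) = 417/106 + (-14 - (35 + 1452))*(-1/27) = 417/106 + (-14 - 1*1487)*(-1/27) = 417/106 + (-14 - 1487)*(-1/27) = 417/106 - 1501*(-1/27) = 417/106 + 1501/27 = 170365/2862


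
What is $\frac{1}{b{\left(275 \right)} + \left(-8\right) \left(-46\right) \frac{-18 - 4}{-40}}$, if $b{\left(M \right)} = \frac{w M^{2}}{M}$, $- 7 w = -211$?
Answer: $\frac{35}{297209} \approx 0.00011776$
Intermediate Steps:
$w = \frac{211}{7}$ ($w = \left(- \frac{1}{7}\right) \left(-211\right) = \frac{211}{7} \approx 30.143$)
$b{\left(M \right)} = \frac{211 M}{7}$ ($b{\left(M \right)} = \frac{\frac{211}{7} M^{2}}{M} = \frac{211 M}{7}$)
$\frac{1}{b{\left(275 \right)} + \left(-8\right) \left(-46\right) \frac{-18 - 4}{-40}} = \frac{1}{\frac{211}{7} \cdot 275 + \left(-8\right) \left(-46\right) \frac{-18 - 4}{-40}} = \frac{1}{\frac{58025}{7} + 368 \left(\left(-22\right) \left(- \frac{1}{40}\right)\right)} = \frac{1}{\frac{58025}{7} + 368 \cdot \frac{11}{20}} = \frac{1}{\frac{58025}{7} + \frac{1012}{5}} = \frac{1}{\frac{297209}{35}} = \frac{35}{297209}$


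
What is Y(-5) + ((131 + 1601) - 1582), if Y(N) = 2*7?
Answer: 164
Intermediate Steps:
Y(N) = 14
Y(-5) + ((131 + 1601) - 1582) = 14 + ((131 + 1601) - 1582) = 14 + (1732 - 1582) = 14 + 150 = 164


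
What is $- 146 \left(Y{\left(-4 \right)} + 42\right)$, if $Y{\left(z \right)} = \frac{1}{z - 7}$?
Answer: $- \frac{67306}{11} \approx -6118.7$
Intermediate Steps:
$Y{\left(z \right)} = \frac{1}{-7 + z}$
$- 146 \left(Y{\left(-4 \right)} + 42\right) = - 146 \left(\frac{1}{-7 - 4} + 42\right) = - 146 \left(\frac{1}{-11} + 42\right) = - 146 \left(- \frac{1}{11} + 42\right) = \left(-146\right) \frac{461}{11} = - \frac{67306}{11}$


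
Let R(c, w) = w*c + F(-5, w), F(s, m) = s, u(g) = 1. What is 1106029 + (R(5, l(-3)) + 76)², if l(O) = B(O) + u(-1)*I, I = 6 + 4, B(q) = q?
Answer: 1117265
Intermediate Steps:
I = 10
l(O) = 10 + O (l(O) = O + 1*10 = O + 10 = 10 + O)
R(c, w) = -5 + c*w (R(c, w) = w*c - 5 = c*w - 5 = -5 + c*w)
1106029 + (R(5, l(-3)) + 76)² = 1106029 + ((-5 + 5*(10 - 3)) + 76)² = 1106029 + ((-5 + 5*7) + 76)² = 1106029 + ((-5 + 35) + 76)² = 1106029 + (30 + 76)² = 1106029 + 106² = 1106029 + 11236 = 1117265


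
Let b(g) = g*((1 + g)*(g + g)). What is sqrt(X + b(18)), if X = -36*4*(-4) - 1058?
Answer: 13*sqrt(70) ≈ 108.77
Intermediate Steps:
X = -482 (X = -12*12*(-4) - 1058 = -144*(-4) - 1058 = 576 - 1058 = -482)
b(g) = 2*g**2*(1 + g) (b(g) = g*((1 + g)*(2*g)) = g*(2*g*(1 + g)) = 2*g**2*(1 + g))
sqrt(X + b(18)) = sqrt(-482 + 2*18**2*(1 + 18)) = sqrt(-482 + 2*324*19) = sqrt(-482 + 12312) = sqrt(11830) = 13*sqrt(70)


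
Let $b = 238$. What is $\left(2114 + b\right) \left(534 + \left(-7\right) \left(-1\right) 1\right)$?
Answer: $1272432$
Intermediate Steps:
$\left(2114 + b\right) \left(534 + \left(-7\right) \left(-1\right) 1\right) = \left(2114 + 238\right) \left(534 + \left(-7\right) \left(-1\right) 1\right) = 2352 \left(534 + 7 \cdot 1\right) = 2352 \left(534 + 7\right) = 2352 \cdot 541 = 1272432$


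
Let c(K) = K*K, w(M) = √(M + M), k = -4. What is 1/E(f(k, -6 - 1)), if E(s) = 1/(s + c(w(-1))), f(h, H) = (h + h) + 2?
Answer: -8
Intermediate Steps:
f(h, H) = 2 + 2*h (f(h, H) = 2*h + 2 = 2 + 2*h)
w(M) = √2*√M (w(M) = √(2*M) = √2*√M)
c(K) = K²
E(s) = 1/(-2 + s) (E(s) = 1/(s + (√2*√(-1))²) = 1/(s + (√2*I)²) = 1/(s + (I*√2)²) = 1/(s - 2) = 1/(-2 + s))
1/E(f(k, -6 - 1)) = 1/(1/(-2 + (2 + 2*(-4)))) = 1/(1/(-2 + (2 - 8))) = 1/(1/(-2 - 6)) = 1/(1/(-8)) = 1/(-⅛) = -8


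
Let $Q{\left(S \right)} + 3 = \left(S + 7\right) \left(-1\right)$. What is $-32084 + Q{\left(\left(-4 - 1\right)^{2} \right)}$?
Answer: $-32119$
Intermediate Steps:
$Q{\left(S \right)} = -10 - S$ ($Q{\left(S \right)} = -3 + \left(S + 7\right) \left(-1\right) = -3 + \left(7 + S\right) \left(-1\right) = -3 - \left(7 + S\right) = -10 - S$)
$-32084 + Q{\left(\left(-4 - 1\right)^{2} \right)} = -32084 - \left(10 + \left(-4 - 1\right)^{2}\right) = -32084 - 35 = -32119$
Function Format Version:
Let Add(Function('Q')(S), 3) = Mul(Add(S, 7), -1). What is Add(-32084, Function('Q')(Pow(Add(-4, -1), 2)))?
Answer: -32119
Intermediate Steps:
Function('Q')(S) = Add(-10, Mul(-1, S)) (Function('Q')(S) = Add(-3, Mul(Add(S, 7), -1)) = Add(-3, Mul(Add(7, S), -1)) = Add(-3, Add(-7, Mul(-1, S))) = Add(-10, Mul(-1, S)))
Add(-32084, Function('Q')(Pow(Add(-4, -1), 2))) = Add(-32084, Add(-10, Mul(-1, Pow(Add(-4, -1), 2)))) = Add(-32084, Add(-10, Mul(-1, Pow(-5, 2)))) = Add(-32084, Add(-10, Mul(-1, 25))) = Add(-32084, Add(-10, -25)) = Add(-32084, -35) = -32119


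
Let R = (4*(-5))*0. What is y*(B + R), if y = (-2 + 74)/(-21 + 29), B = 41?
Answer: 369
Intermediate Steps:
y = 9 (y = 72/8 = 72*(⅛) = 9)
R = 0 (R = -20*0 = 0)
y*(B + R) = 9*(41 + 0) = 9*41 = 369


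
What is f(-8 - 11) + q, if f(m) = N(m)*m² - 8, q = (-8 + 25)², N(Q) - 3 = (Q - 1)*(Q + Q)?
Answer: 275724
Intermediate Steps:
N(Q) = 3 + 2*Q*(-1 + Q) (N(Q) = 3 + (Q - 1)*(Q + Q) = 3 + (-1 + Q)*(2*Q) = 3 + 2*Q*(-1 + Q))
q = 289 (q = 17² = 289)
f(m) = -8 + m²*(3 - 2*m + 2*m²) (f(m) = (3 - 2*m + 2*m²)*m² - 8 = m²*(3 - 2*m + 2*m²) - 8 = -8 + m²*(3 - 2*m + 2*m²))
f(-8 - 11) + q = (-8 + (-8 - 11)²*(3 - 2*(-8 - 11) + 2*(-8 - 11)²)) + 289 = (-8 + (-19)²*(3 - 2*(-19) + 2*(-19)²)) + 289 = (-8 + 361*(3 + 38 + 2*361)) + 289 = (-8 + 361*(3 + 38 + 722)) + 289 = (-8 + 361*763) + 289 = (-8 + 275443) + 289 = 275435 + 289 = 275724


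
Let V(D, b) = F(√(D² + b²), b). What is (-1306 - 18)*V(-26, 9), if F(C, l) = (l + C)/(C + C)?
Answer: -662 - 5958*√757/757 ≈ -878.55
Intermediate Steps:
F(C, l) = (C + l)/(2*C) (F(C, l) = (C + l)/((2*C)) = (C + l)*(1/(2*C)) = (C + l)/(2*C))
V(D, b) = (b + √(D² + b²))/(2*√(D² + b²)) (V(D, b) = (√(D² + b²) + b)/(2*(√(D² + b²))) = (b + √(D² + b²))/(2*√(D² + b²)))
(-1306 - 18)*V(-26, 9) = (-1306 - 18)*(½ + (½)*9/√((-26)² + 9²)) = -1324*(½ + (½)*9/√(676 + 81)) = -1324*(½ + (½)*9/√757) = -1324*(½ + (½)*9*(√757/757)) = -1324*(½ + 9*√757/1514) = -662 - 5958*√757/757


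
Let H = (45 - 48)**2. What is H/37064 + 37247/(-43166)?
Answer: -6106789/7079224 ≈ -0.86264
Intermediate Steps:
H = 9 (H = (-3)**2 = 9)
H/37064 + 37247/(-43166) = 9/37064 + 37247/(-43166) = 9*(1/37064) + 37247*(-1/43166) = 9/37064 - 37247/43166 = -6106789/7079224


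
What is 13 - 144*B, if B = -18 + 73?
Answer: -7907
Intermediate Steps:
B = 55
13 - 144*B = 13 - 144*55 = 13 - 7920 = -7907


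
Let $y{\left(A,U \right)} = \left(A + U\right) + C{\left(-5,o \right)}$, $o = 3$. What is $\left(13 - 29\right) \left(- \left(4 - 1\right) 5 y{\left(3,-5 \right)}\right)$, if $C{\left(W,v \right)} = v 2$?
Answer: $960$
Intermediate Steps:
$C{\left(W,v \right)} = 2 v$
$y{\left(A,U \right)} = 6 + A + U$ ($y{\left(A,U \right)} = \left(A + U\right) + 2 \cdot 3 = \left(A + U\right) + 6 = 6 + A + U$)
$\left(13 - 29\right) \left(- \left(4 - 1\right) 5 y{\left(3,-5 \right)}\right) = \left(13 - 29\right) \left(- \left(4 - 1\right) 5 \left(6 + 3 - 5\right)\right) = - 16 \left(- 3 \cdot 5 \cdot 4\right) = - 16 \left(- 15 \cdot 4\right) = - 16 \left(\left(-1\right) 60\right) = \left(-16\right) \left(-60\right) = 960$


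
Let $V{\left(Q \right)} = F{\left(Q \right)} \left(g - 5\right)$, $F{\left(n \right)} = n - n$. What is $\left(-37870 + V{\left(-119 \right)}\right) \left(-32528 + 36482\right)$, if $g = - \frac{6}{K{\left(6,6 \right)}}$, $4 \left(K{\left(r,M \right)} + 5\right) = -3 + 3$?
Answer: $-149737980$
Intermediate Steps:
$K{\left(r,M \right)} = -5$ ($K{\left(r,M \right)} = -5 + \frac{-3 + 3}{4} = -5 + \frac{1}{4} \cdot 0 = -5 + 0 = -5$)
$g = \frac{6}{5}$ ($g = - \frac{6}{-5} = \left(-6\right) \left(- \frac{1}{5}\right) = \frac{6}{5} \approx 1.2$)
$F{\left(n \right)} = 0$
$V{\left(Q \right)} = 0$ ($V{\left(Q \right)} = 0 \left(\frac{6}{5} - 5\right) = 0 \left(- \frac{19}{5}\right) = 0$)
$\left(-37870 + V{\left(-119 \right)}\right) \left(-32528 + 36482\right) = \left(-37870 + 0\right) \left(-32528 + 36482\right) = \left(-37870\right) 3954 = -149737980$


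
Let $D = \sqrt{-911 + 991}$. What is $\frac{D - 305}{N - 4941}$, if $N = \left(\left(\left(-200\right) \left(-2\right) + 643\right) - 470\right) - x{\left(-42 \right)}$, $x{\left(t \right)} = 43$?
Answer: $\frac{305}{4411} - \frac{4 \sqrt{5}}{4411} \approx 0.067118$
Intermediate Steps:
$D = 4 \sqrt{5}$ ($D = \sqrt{80} = 4 \sqrt{5} \approx 8.9443$)
$N = 530$ ($N = \left(\left(\left(-200\right) \left(-2\right) + 643\right) - 470\right) - 43 = \left(\left(400 + 643\right) - 470\right) - 43 = \left(1043 - 470\right) - 43 = 573 - 43 = 530$)
$\frac{D - 305}{N - 4941} = \frac{4 \sqrt{5} - 305}{530 - 4941} = \frac{-305 + 4 \sqrt{5}}{-4411} = \left(-305 + 4 \sqrt{5}\right) \left(- \frac{1}{4411}\right) = \frac{305}{4411} - \frac{4 \sqrt{5}}{4411}$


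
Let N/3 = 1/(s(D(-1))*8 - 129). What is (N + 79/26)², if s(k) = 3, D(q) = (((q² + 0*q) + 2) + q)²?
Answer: 7502121/828100 ≈ 9.0594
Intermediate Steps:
D(q) = (2 + q + q²)² (D(q) = (((q² + 0) + 2) + q)² = ((q² + 2) + q)² = ((2 + q²) + q)² = (2 + q + q²)²)
N = -1/35 (N = 3/(3*8 - 129) = 3/(24 - 129) = 3/(-105) = 3*(-1/105) = -1/35 ≈ -0.028571)
(N + 79/26)² = (-1/35 + 79/26)² = (2739/910)² = 7502121/828100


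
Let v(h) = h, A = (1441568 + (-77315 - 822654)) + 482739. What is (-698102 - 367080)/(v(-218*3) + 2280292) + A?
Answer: 1167559382231/1139819 ≈ 1.0243e+6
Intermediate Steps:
A = 1024338 (A = (1441568 - 899969) + 482739 = 541599 + 482739 = 1024338)
(-698102 - 367080)/(v(-218*3) + 2280292) + A = (-698102 - 367080)/(-218*3 + 2280292) + 1024338 = -1065182/(-654 + 2280292) + 1024338 = -1065182/2279638 + 1024338 = -1065182*1/2279638 + 1024338 = -532591/1139819 + 1024338 = 1167559382231/1139819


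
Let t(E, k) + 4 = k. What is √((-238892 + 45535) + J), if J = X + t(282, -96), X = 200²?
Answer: I*√153457 ≈ 391.74*I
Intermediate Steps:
t(E, k) = -4 + k
X = 40000
J = 39900 (J = 40000 + (-4 - 96) = 40000 - 100 = 39900)
√((-238892 + 45535) + J) = √((-238892 + 45535) + 39900) = √(-193357 + 39900) = √(-153457) = I*√153457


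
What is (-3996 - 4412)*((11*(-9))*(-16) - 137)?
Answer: -12166376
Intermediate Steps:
(-3996 - 4412)*((11*(-9))*(-16) - 137) = -8408*(-99*(-16) - 137) = -8408*(1584 - 137) = -8408*1447 = -12166376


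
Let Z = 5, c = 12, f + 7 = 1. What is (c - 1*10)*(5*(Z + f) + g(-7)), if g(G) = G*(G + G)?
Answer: 186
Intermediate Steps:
f = -6 (f = -7 + 1 = -6)
g(G) = 2*G² (g(G) = G*(2*G) = 2*G²)
(c - 1*10)*(5*(Z + f) + g(-7)) = (12 - 1*10)*(5*(5 - 6) + 2*(-7)²) = (12 - 10)*(5*(-1) + 2*49) = 2*(-5 + 98) = 2*93 = 186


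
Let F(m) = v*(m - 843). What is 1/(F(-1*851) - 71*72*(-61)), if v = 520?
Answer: -1/569048 ≈ -1.7573e-6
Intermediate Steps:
F(m) = -438360 + 520*m (F(m) = 520*(m - 843) = 520*(-843 + m) = -438360 + 520*m)
1/(F(-1*851) - 71*72*(-61)) = 1/((-438360 + 520*(-1*851)) - 71*72*(-61)) = 1/((-438360 + 520*(-851)) - 5112*(-61)) = 1/((-438360 - 442520) + 311832) = 1/(-880880 + 311832) = 1/(-569048) = -1/569048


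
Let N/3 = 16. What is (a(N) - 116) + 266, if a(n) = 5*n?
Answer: 390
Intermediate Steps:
N = 48 (N = 3*16 = 48)
(a(N) - 116) + 266 = (5*48 - 116) + 266 = (240 - 116) + 266 = 124 + 266 = 390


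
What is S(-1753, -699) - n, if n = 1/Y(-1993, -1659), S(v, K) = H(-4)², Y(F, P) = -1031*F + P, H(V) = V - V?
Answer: -1/2053124 ≈ -4.8706e-7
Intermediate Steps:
H(V) = 0
Y(F, P) = P - 1031*F
S(v, K) = 0 (S(v, K) = 0² = 0)
n = 1/2053124 (n = 1/(-1659 - 1031*(-1993)) = 1/(-1659 + 2054783) = 1/2053124 ≈ 4.8706e-7)
S(-1753, -699) - n = 0 - 1*1/2053124 = 0 - 1/2053124 = -1/2053124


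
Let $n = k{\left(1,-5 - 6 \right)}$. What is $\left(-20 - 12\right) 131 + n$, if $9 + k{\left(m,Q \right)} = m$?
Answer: $-4200$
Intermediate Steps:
$k{\left(m,Q \right)} = -9 + m$
$n = -8$ ($n = -9 + 1 = -8$)
$\left(-20 - 12\right) 131 + n = \left(-20 - 12\right) 131 - 8 = \left(-32\right) 131 - 8 = -4192 - 8 = -4200$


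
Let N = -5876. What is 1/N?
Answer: -1/5876 ≈ -0.00017018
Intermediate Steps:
1/N = 1/(-5876) = -1/5876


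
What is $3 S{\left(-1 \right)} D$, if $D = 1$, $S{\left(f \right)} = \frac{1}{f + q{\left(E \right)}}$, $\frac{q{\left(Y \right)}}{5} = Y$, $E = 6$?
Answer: $\frac{3}{29} \approx 0.10345$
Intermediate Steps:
$q{\left(Y \right)} = 5 Y$
$S{\left(f \right)} = \frac{1}{30 + f}$ ($S{\left(f \right)} = \frac{1}{f + 5 \cdot 6} = \frac{1}{f + 30} = \frac{1}{30 + f}$)
$3 S{\left(-1 \right)} D = \frac{3}{30 - 1} \cdot 1 = \frac{3}{29} \cdot 1 = \frac{3}{29}$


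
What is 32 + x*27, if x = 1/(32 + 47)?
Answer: 2555/79 ≈ 32.342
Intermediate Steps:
x = 1/79 ≈ 0.012658
32 + x*27 = 32 + (1/79)*27 = 32 + 27/79 = 2555/79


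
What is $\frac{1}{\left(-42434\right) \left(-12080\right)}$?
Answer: $\frac{1}{512602720} \approx 1.9508 \cdot 10^{-9}$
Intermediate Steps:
$\frac{1}{\left(-42434\right) \left(-12080\right)} = \left(- \frac{1}{42434}\right) \left(- \frac{1}{12080}\right) = \frac{1}{512602720}$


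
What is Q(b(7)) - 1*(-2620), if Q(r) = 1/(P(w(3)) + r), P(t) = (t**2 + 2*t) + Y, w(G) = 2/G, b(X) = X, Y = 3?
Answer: 277729/106 ≈ 2620.1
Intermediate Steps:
P(t) = 3 + t**2 + 2*t (P(t) = (t**2 + 2*t) + 3 = 3 + t**2 + 2*t)
Q(r) = 1/(43/9 + r) (Q(r) = 1/((3 + (2/3)**2 + 2*(2/3)) + r) = 1/((3 + 4/9 + 4/3) + r) = 1/(43/9 + r))
Q(b(7)) - 1*(-2620) = 9/(43 + 9*7) - 1*(-2620) = 9/(43 + 63) + 2620 = 9/106 + 2620 = 277729/106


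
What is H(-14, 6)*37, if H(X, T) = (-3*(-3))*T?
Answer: 1998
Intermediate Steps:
H(X, T) = 9*T
H(-14, 6)*37 = (9*6)*37 = 54*37 = 1998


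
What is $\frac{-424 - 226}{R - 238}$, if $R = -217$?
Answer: $\frac{10}{7} \approx 1.4286$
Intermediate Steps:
$\frac{-424 - 226}{R - 238} = \frac{-424 - 226}{-217 - 238} = - \frac{650}{-455} = \left(-650\right) \left(- \frac{1}{455}\right) = \frac{10}{7}$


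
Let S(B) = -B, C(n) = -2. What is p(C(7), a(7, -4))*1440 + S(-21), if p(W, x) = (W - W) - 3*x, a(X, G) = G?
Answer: 17301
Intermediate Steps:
p(W, x) = -3*x (p(W, x) = 0 - 3*x = -3*x)
p(C(7), a(7, -4))*1440 + S(-21) = -3*(-4)*1440 - 1*(-21) = 12*1440 + 21 = 17280 + 21 = 17301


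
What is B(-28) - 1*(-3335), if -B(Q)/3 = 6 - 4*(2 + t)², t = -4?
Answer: 3365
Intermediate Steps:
B(Q) = 30 (B(Q) = -3*(6 - 4*(2 - 4)²) = -3*(6 - 4*(-2)²) = -3*(6 - 4*4) = -3*(6 - 16) = -3*(-10) = 30)
B(-28) - 1*(-3335) = 30 - 1*(-3335) = 30 + 3335 = 3365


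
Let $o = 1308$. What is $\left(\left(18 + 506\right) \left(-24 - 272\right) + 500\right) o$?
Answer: $-202222032$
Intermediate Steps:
$\left(\left(18 + 506\right) \left(-24 - 272\right) + 500\right) o = \left(\left(18 + 506\right) \left(-24 - 272\right) + 500\right) 1308 = \left(524 \left(-296\right) + 500\right) 1308 = \left(-155104 + 500\right) 1308 = \left(-154604\right) 1308 = -202222032$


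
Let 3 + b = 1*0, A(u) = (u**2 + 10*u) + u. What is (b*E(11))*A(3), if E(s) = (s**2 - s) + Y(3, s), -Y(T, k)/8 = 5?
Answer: -8820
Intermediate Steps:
Y(T, k) = -40 (Y(T, k) = -8*5 = -40)
A(u) = u**2 + 11*u
b = -3 (b = -3 + 1*0 = -3 + 0 = -3)
E(s) = -40 + s**2 - s (E(s) = (s**2 - s) - 40 = -40 + s**2 - s)
(b*E(11))*A(3) = (-3*(-40 + 11**2 - 1*11))*(3*(11 + 3)) = (-3*(-40 + 121 - 11))*(3*14) = -3*70*42 = -210*42 = -8820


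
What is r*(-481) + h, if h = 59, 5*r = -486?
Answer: 234061/5 ≈ 46812.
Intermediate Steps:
r = -486/5 (r = (⅕)*(-486) = -486/5 ≈ -97.200)
r*(-481) + h = -486/5*(-481) + 59 = 233766/5 + 59 = 234061/5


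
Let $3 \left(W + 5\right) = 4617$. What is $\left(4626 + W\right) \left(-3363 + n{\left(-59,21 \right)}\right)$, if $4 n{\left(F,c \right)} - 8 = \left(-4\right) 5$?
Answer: $-20734560$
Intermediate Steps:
$W = 1534$ ($W = -5 + \frac{1}{3} \cdot 4617 = -5 + 1539 = 1534$)
$n{\left(F,c \right)} = -3$ ($n{\left(F,c \right)} = 2 + \frac{\left(-4\right) 5}{4} = 2 + \frac{1}{4} \left(-20\right) = 2 - 5 = -3$)
$\left(4626 + W\right) \left(-3363 + n{\left(-59,21 \right)}\right) = \left(4626 + 1534\right) \left(-3363 - 3\right) = 6160 \left(-3366\right) = -20734560$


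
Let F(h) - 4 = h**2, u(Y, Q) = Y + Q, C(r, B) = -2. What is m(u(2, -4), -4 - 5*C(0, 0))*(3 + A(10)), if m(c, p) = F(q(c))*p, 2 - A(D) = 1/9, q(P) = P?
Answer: 704/3 ≈ 234.67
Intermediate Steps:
u(Y, Q) = Q + Y
F(h) = 4 + h**2
A(D) = 17/9 (A(D) = 2 - 1/9 = 17/9)
m(c, p) = p*(4 + c**2) (m(c, p) = (4 + c**2)*p = p*(4 + c**2))
m(u(2, -4), -4 - 5*C(0, 0))*(3 + A(10)) = ((-4 - 5*(-2))*(4 + (-4 + 2)**2))*(3 + 17/9) = ((-4 + 10)*(4 + (-2)**2))*(44/9) = (6*(4 + 4))*(44/9) = (6*8)*(44/9) = 48*(44/9) = 704/3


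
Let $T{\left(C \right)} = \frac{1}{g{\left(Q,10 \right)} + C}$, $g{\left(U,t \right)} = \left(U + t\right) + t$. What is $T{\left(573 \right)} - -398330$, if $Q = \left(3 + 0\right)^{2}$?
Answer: $\frac{239794661}{602} \approx 3.9833 \cdot 10^{5}$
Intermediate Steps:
$Q = 9$ ($Q = 3^{2} = 9$)
$g{\left(U,t \right)} = U + 2 t$
$T{\left(C \right)} = \frac{1}{29 + C}$ ($T{\left(C \right)} = \frac{1}{\left(9 + 2 \cdot 10\right) + C} = \frac{1}{\left(9 + 20\right) + C} = \frac{1}{29 + C}$)
$T{\left(573 \right)} - -398330 = \frac{1}{29 + 573} - -398330 = \frac{1}{602} + 398330 = \frac{239794661}{602}$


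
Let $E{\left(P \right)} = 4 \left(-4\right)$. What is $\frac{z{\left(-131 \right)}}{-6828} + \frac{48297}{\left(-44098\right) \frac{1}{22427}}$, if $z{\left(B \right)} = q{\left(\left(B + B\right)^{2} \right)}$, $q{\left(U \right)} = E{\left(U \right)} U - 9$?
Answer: $- \frac{216098863337}{8855916} \approx -24402.0$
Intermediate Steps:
$E{\left(P \right)} = -16$
$q{\left(U \right)} = -9 - 16 U$ ($q{\left(U \right)} = - 16 U - 9 = -9 - 16 U$)
$z{\left(B \right)} = -9 - 64 B^{2}$ ($z{\left(B \right)} = -9 - 16 \left(B + B\right)^{2} = -9 - 16 \left(2 B\right)^{2} = -9 - 16 \cdot 4 B^{2} = -9 - 64 B^{2}$)
$\frac{z{\left(-131 \right)}}{-6828} + \frac{48297}{\left(-44098\right) \frac{1}{22427}} = \frac{-9 - 64 \left(-131\right)^{2}}{-6828} + \frac{48297}{\left(-44098\right) \frac{1}{22427}} = \left(-9 - 1098304\right) \left(- \frac{1}{6828}\right) + \frac{48297}{\left(-44098\right) \frac{1}{22427}} = \left(-9 - 1098304\right) \left(- \frac{1}{6828}\right) + \frac{48297}{- \frac{44098}{22427}} = \left(-1098313\right) \left(- \frac{1}{6828}\right) + 48297 \left(- \frac{22427}{44098}\right) = \frac{1098313}{6828} - \frac{63715107}{2594} = - \frac{216098863337}{8855916}$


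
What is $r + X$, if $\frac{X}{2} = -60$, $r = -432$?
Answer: $-552$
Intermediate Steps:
$X = -120$ ($X = 2 \left(-60\right) = -120$)
$r + X = -432 - 120 = -552$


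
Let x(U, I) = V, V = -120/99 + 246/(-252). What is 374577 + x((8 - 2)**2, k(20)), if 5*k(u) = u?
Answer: 57684521/154 ≈ 3.7458e+5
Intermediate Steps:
V = -337/154 (V = -120*1/99 + 246*(-1/252) = -40/33 - 41/42 = -337/154 ≈ -2.1883)
k(u) = u/5
x(U, I) = -337/154
374577 + x((8 - 2)**2, k(20)) = 374577 - 337/154 = 57684521/154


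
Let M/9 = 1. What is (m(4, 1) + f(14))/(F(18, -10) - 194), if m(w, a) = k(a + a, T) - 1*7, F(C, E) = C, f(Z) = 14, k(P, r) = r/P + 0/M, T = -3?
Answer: -1/32 ≈ -0.031250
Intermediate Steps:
M = 9 (M = 9*1 = 9)
k(P, r) = r/P (k(P, r) = r/P + 0/9 = r/P + 0*(1/9) = r/P + 0 = r/P)
m(w, a) = -7 - 3/(2*a) (m(w, a) = -3/(a + a) - 1*7 = -3*1/(2*a) - 7 = -3/(2*a) - 7 = -7 - 3/(2*a))
(m(4, 1) + f(14))/(F(18, -10) - 194) = ((-7 - 3/2/1) + 14)/(18 - 194) = ((-7 - 3/2*1) + 14)/(-176) = ((-7 - 3/2) + 14)*(-1/176) = (-17/2 + 14)*(-1/176) = (11/2)*(-1/176) = -1/32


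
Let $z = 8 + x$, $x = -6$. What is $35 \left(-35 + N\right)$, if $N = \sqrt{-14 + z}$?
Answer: $-1225 + 70 i \sqrt{3} \approx -1225.0 + 121.24 i$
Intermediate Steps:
$z = 2$ ($z = 8 - 6 = 2$)
$N = 2 i \sqrt{3}$ ($N = \sqrt{-14 + 2} = \sqrt{-12} = 2 i \sqrt{3} \approx 3.4641 i$)
$35 \left(-35 + N\right) = 35 \left(-35 + 2 i \sqrt{3}\right) = -1225 + 70 i \sqrt{3}$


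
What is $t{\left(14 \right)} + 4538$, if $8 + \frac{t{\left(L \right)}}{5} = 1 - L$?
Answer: $4433$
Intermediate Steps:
$t{\left(L \right)} = -35 - 5 L$ ($t{\left(L \right)} = -40 + 5 \left(1 - L\right) = -40 - \left(-5 + 5 L\right) = -35 - 5 L$)
$t{\left(14 \right)} + 4538 = \left(-35 - 70\right) + 4538 = -105 + 4538 = 4433$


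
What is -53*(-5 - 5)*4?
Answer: 2120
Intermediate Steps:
-53*(-5 - 5)*4 = -(-530)*4 = -53*(-40) = 2120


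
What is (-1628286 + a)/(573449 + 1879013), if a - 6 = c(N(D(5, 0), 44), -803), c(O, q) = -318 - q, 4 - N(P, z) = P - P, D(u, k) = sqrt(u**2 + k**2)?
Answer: -1627795/2452462 ≈ -0.66374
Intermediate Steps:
D(u, k) = sqrt(k**2 + u**2)
N(P, z) = 4 (N(P, z) = 4 - (P - P) = 4 - 1*0 = 4 + 0 = 4)
a = 491 (a = 6 + (-318 - 1*(-803)) = 6 + (-318 + 803) = 6 + 485 = 491)
(-1628286 + a)/(573449 + 1879013) = (-1628286 + 491)/(573449 + 1879013) = -1627795/2452462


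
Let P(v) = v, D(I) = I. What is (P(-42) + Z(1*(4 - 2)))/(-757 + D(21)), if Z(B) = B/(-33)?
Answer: 347/6072 ≈ 0.057148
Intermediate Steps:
Z(B) = -B/33 (Z(B) = B*(-1/33) = -B/33)
(P(-42) + Z(1*(4 - 2)))/(-757 + D(21)) = (-42 - (4 - 2)/33)/(-757 + 21) = (-42 - 2/33)/(-736) = (-42 - 1/33*2)*(-1/736) = (-42 - 2/33)*(-1/736) = -1388/33*(-1/736) = 347/6072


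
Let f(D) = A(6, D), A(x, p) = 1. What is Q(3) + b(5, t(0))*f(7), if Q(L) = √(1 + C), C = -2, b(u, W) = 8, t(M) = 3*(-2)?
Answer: 8 + I ≈ 8.0 + 1.0*I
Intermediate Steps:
t(M) = -6
f(D) = 1
Q(L) = I (Q(L) = √(1 - 2) = √(-1) = I)
Q(3) + b(5, t(0))*f(7) = I + 8*1 = I + 8 = 8 + I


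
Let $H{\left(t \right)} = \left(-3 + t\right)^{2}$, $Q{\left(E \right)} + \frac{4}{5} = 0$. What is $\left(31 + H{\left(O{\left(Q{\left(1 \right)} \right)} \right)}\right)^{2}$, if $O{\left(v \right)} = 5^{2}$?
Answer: $265225$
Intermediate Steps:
$Q{\left(E \right)} = - \frac{4}{5}$ ($Q{\left(E \right)} = - \frac{4}{5} + 0 = - \frac{4}{5}$)
$O{\left(v \right)} = 25$
$\left(31 + H{\left(O{\left(Q{\left(1 \right)} \right)} \right)}\right)^{2} = \left(31 + \left(-3 + 25\right)^{2}\right)^{2} = \left(31 + 22^{2}\right)^{2} = \left(31 + 484\right)^{2} = 515^{2} = 265225$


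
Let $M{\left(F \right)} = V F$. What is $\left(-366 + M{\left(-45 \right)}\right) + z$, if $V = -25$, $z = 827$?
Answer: $1586$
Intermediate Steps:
$M{\left(F \right)} = - 25 F$
$\left(-366 + M{\left(-45 \right)}\right) + z = \left(-366 - -1125\right) + 827 = \left(-366 + 1125\right) + 827 = 759 + 827 = 1586$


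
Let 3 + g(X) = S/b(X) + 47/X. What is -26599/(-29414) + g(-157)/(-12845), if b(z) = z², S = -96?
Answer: 1203439243329/1330422133810 ≈ 0.90455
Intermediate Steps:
g(X) = -3 - 96/X² + 47/X (g(X) = -3 + (-96/X² + 47/X) = -3 - 96/X² + 47/X)
-26599/(-29414) + g(-157)/(-12845) = -26599/(-29414) + (-3 - 96/(-157)² + 47/(-157))/(-12845) = -26599*(-1/29414) + (-3 - 96*1/24649 + 47*(-1/157))*(-1/12845) = 26599/29414 + (-3 - 96/24649 - 47/157)*(-1/12845) = 26599/29414 - 81422/24649*(-1/12845) = 26599/29414 + 81422/316616405 = 1203439243329/1330422133810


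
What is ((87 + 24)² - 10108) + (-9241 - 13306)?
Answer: -20334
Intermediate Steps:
((87 + 24)² - 10108) + (-9241 - 13306) = (111² - 10108) - 22547 = (12321 - 10108) - 22547 = 2213 - 22547 = -20334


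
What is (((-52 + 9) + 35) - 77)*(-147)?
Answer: 12495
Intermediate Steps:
(((-52 + 9) + 35) - 77)*(-147) = ((-43 + 35) - 77)*(-147) = (-8 - 77)*(-147) = -85*(-147) = 12495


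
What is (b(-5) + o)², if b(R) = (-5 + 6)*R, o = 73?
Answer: 4624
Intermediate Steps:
b(R) = R (b(R) = 1*R = R)
(b(-5) + o)² = (-5 + 73)² = 68² = 4624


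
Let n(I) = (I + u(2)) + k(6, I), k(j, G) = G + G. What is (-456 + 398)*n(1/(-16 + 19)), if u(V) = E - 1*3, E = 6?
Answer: -232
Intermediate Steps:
k(j, G) = 2*G
u(V) = 3 (u(V) = 6 - 1*3 = 6 - 3 = 3)
n(I) = 3 + 3*I (n(I) = (I + 3) + 2*I = (3 + I) + 2*I = 3 + 3*I)
(-456 + 398)*n(1/(-16 + 19)) = (-456 + 398)*(3 + 3/(-16 + 19)) = -58*(3 + 3/3) = -58*(3 + 3*(⅓)) = -58*(3 + 1) = -58*4 = -232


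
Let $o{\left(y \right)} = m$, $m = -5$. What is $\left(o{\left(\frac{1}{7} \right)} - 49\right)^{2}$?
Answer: $2916$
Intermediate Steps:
$o{\left(y \right)} = -5$
$\left(o{\left(\frac{1}{7} \right)} - 49\right)^{2} = \left(-5 - 49\right)^{2} = \left(-54\right)^{2} = 2916$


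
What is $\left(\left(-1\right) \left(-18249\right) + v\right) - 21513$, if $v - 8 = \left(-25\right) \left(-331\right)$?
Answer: $5019$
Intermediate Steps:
$v = 8283$ ($v = 8 - -8275 = 8 + 8275 = 8283$)
$\left(\left(-1\right) \left(-18249\right) + v\right) - 21513 = \left(\left(-1\right) \left(-18249\right) + 8283\right) - 21513 = \left(18249 + 8283\right) - 21513 = 26532 - 21513 = 5019$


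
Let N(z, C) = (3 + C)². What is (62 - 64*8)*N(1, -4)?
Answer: -450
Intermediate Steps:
(62 - 64*8)*N(1, -4) = (62 - 64*8)*(3 - 4)² = (62 - 32*16)*(-1)² = (62 - 512)*1 = -450*1 = -450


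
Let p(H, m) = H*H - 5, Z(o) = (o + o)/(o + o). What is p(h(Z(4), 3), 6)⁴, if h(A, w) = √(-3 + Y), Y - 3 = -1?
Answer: 1296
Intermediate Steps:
Y = 2 (Y = 3 - 1 = 2)
Z(o) = 1 (Z(o) = (2*o)/((2*o)) = (2*o)*(1/(2*o)) = 1)
h(A, w) = I (h(A, w) = √(-3 + 2) = √(-1) = I)
p(H, m) = -5 + H² (p(H, m) = H² - 5 = -5 + H²)
p(h(Z(4), 3), 6)⁴ = (-5 + I²)⁴ = (-5 - 1)⁴ = (-6)⁴ = 1296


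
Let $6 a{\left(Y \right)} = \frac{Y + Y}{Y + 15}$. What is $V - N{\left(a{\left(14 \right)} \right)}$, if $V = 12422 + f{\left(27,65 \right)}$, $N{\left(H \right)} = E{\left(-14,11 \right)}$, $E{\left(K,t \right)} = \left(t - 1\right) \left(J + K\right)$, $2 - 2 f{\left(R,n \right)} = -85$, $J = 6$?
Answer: $\frac{25091}{2} \approx 12546.0$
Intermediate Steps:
$f{\left(R,n \right)} = \frac{87}{2}$ ($f{\left(R,n \right)} = 1 - - \frac{85}{2} = 1 + \frac{85}{2} = \frac{87}{2}$)
$a{\left(Y \right)} = \frac{Y}{3 \left(15 + Y\right)}$ ($a{\left(Y \right)} = \frac{\left(Y + Y\right) \frac{1}{Y + 15}}{6} = \frac{2 Y \frac{1}{15 + Y}}{6} = \frac{Y}{3 \left(15 + Y\right)}$)
$E{\left(K,t \right)} = \left(-1 + t\right) \left(6 + K\right)$ ($E{\left(K,t \right)} = \left(t - 1\right) \left(6 + K\right) = \left(-1 + t\right) \left(6 + K\right)$)
$N{\left(H \right)} = -80$ ($N{\left(H \right)} = -6 - -14 + 6 \cdot 11 - 154 = -6 + 14 + 66 - 154 = -80$)
$V = \frac{24931}{2}$ ($V = 12422 + \frac{87}{2} = \frac{24931}{2} \approx 12466.0$)
$V - N{\left(a{\left(14 \right)} \right)} = \frac{24931}{2} - -80 = \frac{24931}{2} + 80 = \frac{25091}{2}$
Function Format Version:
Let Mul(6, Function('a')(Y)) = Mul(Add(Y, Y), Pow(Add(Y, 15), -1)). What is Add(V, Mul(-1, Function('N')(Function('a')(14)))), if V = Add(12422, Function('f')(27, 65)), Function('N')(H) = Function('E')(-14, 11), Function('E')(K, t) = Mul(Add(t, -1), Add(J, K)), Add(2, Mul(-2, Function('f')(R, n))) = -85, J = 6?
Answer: Rational(25091, 2) ≈ 12546.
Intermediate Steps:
Function('f')(R, n) = Rational(87, 2) (Function('f')(R, n) = Add(1, Mul(Rational(-1, 2), -85)) = Add(1, Rational(85, 2)) = Rational(87, 2))
Function('a')(Y) = Mul(Rational(1, 3), Y, Pow(Add(15, Y), -1)) (Function('a')(Y) = Mul(Rational(1, 6), Mul(Add(Y, Y), Pow(Add(Y, 15), -1))) = Mul(Rational(1, 6), Mul(Mul(2, Y), Pow(Add(15, Y), -1))) = Mul(Rational(1, 6), Mul(2, Y, Pow(Add(15, Y), -1))) = Mul(Rational(1, 3), Y, Pow(Add(15, Y), -1)))
Function('E')(K, t) = Mul(Add(-1, t), Add(6, K)) (Function('E')(K, t) = Mul(Add(t, -1), Add(6, K)) = Mul(Add(-1, t), Add(6, K)))
Function('N')(H) = -80 (Function('N')(H) = Add(-6, Mul(-1, -14), Mul(6, 11), Mul(-14, 11)) = Add(-6, 14, 66, -154) = -80)
V = Rational(24931, 2) (V = Add(12422, Rational(87, 2)) = Rational(24931, 2) ≈ 12466.)
Add(V, Mul(-1, Function('N')(Function('a')(14)))) = Add(Rational(24931, 2), Mul(-1, -80)) = Add(Rational(24931, 2), 80) = Rational(25091, 2)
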